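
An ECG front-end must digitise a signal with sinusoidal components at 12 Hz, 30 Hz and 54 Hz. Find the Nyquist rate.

Highest-frequency component: 54 Hz.
Nyquist rate = 2 × 54 Hz = 108 Hz.

108 Hz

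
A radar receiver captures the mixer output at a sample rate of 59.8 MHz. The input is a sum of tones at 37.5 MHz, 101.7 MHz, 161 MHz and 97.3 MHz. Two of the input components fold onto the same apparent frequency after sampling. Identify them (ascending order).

37.5 MHz, 97.3 MHz

fs/2 = 29.9 MHz.
37.5 MHz > fs/2 = 29.9 MHz, folds to fs − 37.5 MHz = 22.3 MHz.
101.7 MHz mod fs = 41.9 MHz.
41.9 MHz > fs/2 = 29.9 MHz, folds to fs − 41.9 MHz = 17.9 MHz.
161 MHz mod fs = 41.4 MHz.
41.4 MHz > fs/2 = 29.9 MHz, folds to fs − 41.4 MHz = 18.4 MHz.
97.3 MHz mod fs = 37.5 MHz.
37.5 MHz > fs/2 = 29.9 MHz, folds to fs − 37.5 MHz = 22.3 MHz.
37.5 MHz and 97.3 MHz both map to 22.3 MHz.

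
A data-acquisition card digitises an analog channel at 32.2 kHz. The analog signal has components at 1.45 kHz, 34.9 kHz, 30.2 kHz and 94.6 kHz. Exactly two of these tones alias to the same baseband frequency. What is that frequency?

fs/2 = 16.1 kHz.
1.45 kHz ≤ fs/2 = 16.1 kHz, passes unchanged.
34.9 kHz mod fs = 2.7 kHz.
2.7 kHz ≤ fs/2 = 16.1 kHz, appears at 2.7 kHz.
30.2 kHz > fs/2 = 16.1 kHz, folds to fs − 30.2 kHz = 2 kHz.
94.6 kHz mod fs = 30.2 kHz.
30.2 kHz > fs/2 = 16.1 kHz, folds to fs − 30.2 kHz = 2 kHz.
30.2 kHz and 94.6 kHz both map to 2 kHz.

2 kHz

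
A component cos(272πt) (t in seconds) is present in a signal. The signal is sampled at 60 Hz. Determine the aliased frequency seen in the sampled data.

ω = 272π rad/s → f = ω/(2π) = 136 Hz.
136 Hz mod fs = 16 Hz.
16 Hz ≤ fs/2 = 30 Hz, appears at 16 Hz.

16 Hz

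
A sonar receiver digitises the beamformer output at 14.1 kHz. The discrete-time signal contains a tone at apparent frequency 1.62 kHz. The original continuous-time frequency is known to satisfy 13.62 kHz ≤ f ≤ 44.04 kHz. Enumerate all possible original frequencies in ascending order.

15.72 kHz, 26.58 kHz, 29.82 kHz, 40.68 kHz, 43.92 kHz

Frequencies that alias to 1.62 kHz are k·fs ± 1.62 kHz for integer k ≥ 0.
k=0: 1.62 kHz.
k=1: 12.48 kHz, 15.72 kHz.
k=2: 26.58 kHz, 29.82 kHz.
k=3: 40.68 kHz, 43.92 kHz.
k=4: 54.78 kHz, 58.02 kHz.
Within [13.62 kHz, 44.04 kHz]: 15.72 kHz, 26.58 kHz, 29.82 kHz, 40.68 kHz, 43.92 kHz.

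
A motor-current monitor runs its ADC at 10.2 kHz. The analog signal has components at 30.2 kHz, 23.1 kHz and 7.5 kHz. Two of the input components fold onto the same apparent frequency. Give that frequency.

fs/2 = 5.1 kHz.
30.2 kHz mod fs = 9.8 kHz.
9.8 kHz > fs/2 = 5.1 kHz, folds to fs − 9.8 kHz = 0.4 kHz.
23.1 kHz mod fs = 2.7 kHz.
2.7 kHz ≤ fs/2 = 5.1 kHz, appears at 2.7 kHz.
7.5 kHz > fs/2 = 5.1 kHz, folds to fs − 7.5 kHz = 2.7 kHz.
7.5 kHz and 23.1 kHz both map to 2.7 kHz.

2.7 kHz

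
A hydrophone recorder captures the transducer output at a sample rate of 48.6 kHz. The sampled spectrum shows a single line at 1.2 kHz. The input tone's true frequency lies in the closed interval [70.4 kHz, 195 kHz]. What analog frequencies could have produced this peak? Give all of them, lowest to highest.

Frequencies that alias to 1.2 kHz are k·fs ± 1.2 kHz for integer k ≥ 0.
k=0: 1.2 kHz.
k=1: 47.4 kHz, 49.8 kHz.
k=2: 96 kHz, 98.4 kHz.
k=3: 144.6 kHz, 147 kHz.
k=4: 193.2 kHz, 195.6 kHz.
k=5: 241.8 kHz, 244.2 kHz.
Within [70.4 kHz, 195 kHz]: 96 kHz, 98.4 kHz, 144.6 kHz, 147 kHz, 193.2 kHz.

96 kHz, 98.4 kHz, 144.6 kHz, 147 kHz, 193.2 kHz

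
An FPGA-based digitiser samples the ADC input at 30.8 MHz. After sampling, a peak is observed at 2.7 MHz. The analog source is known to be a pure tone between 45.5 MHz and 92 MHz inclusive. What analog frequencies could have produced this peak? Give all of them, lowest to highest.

58.9 MHz, 64.3 MHz, 89.7 MHz

Frequencies that alias to 2.7 MHz are k·fs ± 2.7 MHz for integer k ≥ 0.
k=0: 2.7 MHz.
k=1: 28.1 MHz, 33.5 MHz.
k=2: 58.9 MHz, 64.3 MHz.
k=3: 89.7 MHz, 95.1 MHz.
k=4: 120.5 MHz, 125.9 MHz.
Within [45.5 MHz, 92 MHz]: 58.9 MHz, 64.3 MHz, 89.7 MHz.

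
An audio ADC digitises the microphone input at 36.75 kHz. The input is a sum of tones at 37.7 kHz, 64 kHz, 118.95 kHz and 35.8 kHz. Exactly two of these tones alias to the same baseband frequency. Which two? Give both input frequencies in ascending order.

fs/2 = 18.375 kHz.
37.7 kHz mod fs = 0.95 kHz.
0.95 kHz ≤ fs/2 = 18.375 kHz, appears at 0.95 kHz.
64 kHz mod fs = 27.25 kHz.
27.25 kHz > fs/2 = 18.375 kHz, folds to fs − 27.25 kHz = 9.5 kHz.
118.95 kHz mod fs = 8.7 kHz.
8.7 kHz ≤ fs/2 = 18.375 kHz, appears at 8.7 kHz.
35.8 kHz > fs/2 = 18.375 kHz, folds to fs − 35.8 kHz = 0.95 kHz.
35.8 kHz and 37.7 kHz both map to 0.95 kHz.

35.8 kHz, 37.7 kHz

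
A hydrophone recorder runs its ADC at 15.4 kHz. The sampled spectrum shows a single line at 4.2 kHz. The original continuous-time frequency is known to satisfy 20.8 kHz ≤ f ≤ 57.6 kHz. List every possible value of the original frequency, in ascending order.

Frequencies that alias to 4.2 kHz are k·fs ± 4.2 kHz for integer k ≥ 0.
k=0: 4.2 kHz.
k=1: 11.2 kHz, 19.6 kHz.
k=2: 26.6 kHz, 35 kHz.
k=3: 42 kHz, 50.4 kHz.
k=4: 57.4 kHz, 65.8 kHz.
k=5: 72.8 kHz, 81.2 kHz.
Within [20.8 kHz, 57.6 kHz]: 26.6 kHz, 35 kHz, 42 kHz, 50.4 kHz, 57.4 kHz.

26.6 kHz, 35 kHz, 42 kHz, 50.4 kHz, 57.4 kHz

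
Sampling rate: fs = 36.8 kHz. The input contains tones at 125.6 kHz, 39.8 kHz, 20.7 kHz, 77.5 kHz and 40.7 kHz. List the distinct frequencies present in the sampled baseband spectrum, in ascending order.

fs/2 = 18.4 kHz.
125.6 kHz mod fs = 15.2 kHz.
15.2 kHz ≤ fs/2 = 18.4 kHz, appears at 15.2 kHz.
39.8 kHz mod fs = 3 kHz.
3 kHz ≤ fs/2 = 18.4 kHz, appears at 3 kHz.
20.7 kHz > fs/2 = 18.4 kHz, folds to fs − 20.7 kHz = 16.1 kHz.
77.5 kHz mod fs = 3.9 kHz.
3.9 kHz ≤ fs/2 = 18.4 kHz, appears at 3.9 kHz.
40.7 kHz mod fs = 3.9 kHz.
3.9 kHz ≤ fs/2 = 18.4 kHz, appears at 3.9 kHz.
Distinct values: {3 kHz, 3.9 kHz, 15.2 kHz, 16.1 kHz}.

3 kHz, 3.9 kHz, 15.2 kHz, 16.1 kHz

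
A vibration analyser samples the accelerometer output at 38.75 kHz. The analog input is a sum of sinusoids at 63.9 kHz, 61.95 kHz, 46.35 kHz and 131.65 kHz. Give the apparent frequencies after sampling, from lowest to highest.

7.6 kHz, 13.6 kHz, 15.4 kHz, 15.55 kHz

fs/2 = 19.375 kHz.
63.9 kHz mod fs = 25.15 kHz.
25.15 kHz > fs/2 = 19.375 kHz, folds to fs − 25.15 kHz = 13.6 kHz.
61.95 kHz mod fs = 23.2 kHz.
23.2 kHz > fs/2 = 19.375 kHz, folds to fs − 23.2 kHz = 15.55 kHz.
46.35 kHz mod fs = 7.6 kHz.
7.6 kHz ≤ fs/2 = 19.375 kHz, appears at 7.6 kHz.
131.65 kHz mod fs = 15.4 kHz.
15.4 kHz ≤ fs/2 = 19.375 kHz, appears at 15.4 kHz.
Distinct values: {7.6 kHz, 13.6 kHz, 15.4 kHz, 15.55 kHz}.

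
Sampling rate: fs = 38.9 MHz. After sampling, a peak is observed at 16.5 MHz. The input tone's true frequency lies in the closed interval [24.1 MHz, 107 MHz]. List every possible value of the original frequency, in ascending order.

Frequencies that alias to 16.5 MHz are k·fs ± 16.5 MHz for integer k ≥ 0.
k=0: 16.5 MHz.
k=1: 22.4 MHz, 55.4 MHz.
k=2: 61.3 MHz, 94.3 MHz.
k=3: 100.2 MHz, 133.2 MHz.
k=4: 139.1 MHz, 172.1 MHz.
Within [24.1 MHz, 107 MHz]: 55.4 MHz, 61.3 MHz, 94.3 MHz, 100.2 MHz.

55.4 MHz, 61.3 MHz, 94.3 MHz, 100.2 MHz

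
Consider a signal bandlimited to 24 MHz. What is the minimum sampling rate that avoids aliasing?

48 MHz

Nyquist rate = 2 × 24 MHz = 48 MHz.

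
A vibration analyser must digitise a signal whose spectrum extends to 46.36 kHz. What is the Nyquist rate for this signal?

92.72 kHz

Nyquist rate = 2 × 46.36 kHz = 92.72 kHz.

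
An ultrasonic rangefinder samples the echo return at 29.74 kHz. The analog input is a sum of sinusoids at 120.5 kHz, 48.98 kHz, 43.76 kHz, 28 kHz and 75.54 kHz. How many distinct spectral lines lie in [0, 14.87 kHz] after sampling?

fs/2 = 14.87 kHz.
120.5 kHz mod fs = 1.54 kHz.
1.54 kHz ≤ fs/2 = 14.87 kHz, appears at 1.54 kHz.
48.98 kHz mod fs = 19.24 kHz.
19.24 kHz > fs/2 = 14.87 kHz, folds to fs − 19.24 kHz = 10.5 kHz.
43.76 kHz mod fs = 14.02 kHz.
14.02 kHz ≤ fs/2 = 14.87 kHz, appears at 14.02 kHz.
28 kHz > fs/2 = 14.87 kHz, folds to fs − 28 kHz = 1.74 kHz.
75.54 kHz mod fs = 16.06 kHz.
16.06 kHz > fs/2 = 14.87 kHz, folds to fs − 16.06 kHz = 13.68 kHz.
Distinct values: {1.54 kHz, 1.74 kHz, 10.5 kHz, 13.68 kHz, 14.02 kHz} → 5.

5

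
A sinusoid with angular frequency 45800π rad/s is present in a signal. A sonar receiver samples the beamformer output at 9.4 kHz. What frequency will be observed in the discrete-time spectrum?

4.1 kHz

ω = 45800π rad/s → f = ω/(2π) = 22900 Hz = 22.9 kHz.
22.9 kHz mod fs = 4.1 kHz.
4.1 kHz ≤ fs/2 = 4.7 kHz, appears at 4.1 kHz.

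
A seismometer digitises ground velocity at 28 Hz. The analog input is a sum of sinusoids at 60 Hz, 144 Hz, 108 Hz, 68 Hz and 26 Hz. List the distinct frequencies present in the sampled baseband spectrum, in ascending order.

2 Hz, 4 Hz, 12 Hz

fs/2 = 14 Hz.
60 Hz mod fs = 4 Hz.
4 Hz ≤ fs/2 = 14 Hz, appears at 4 Hz.
144 Hz mod fs = 4 Hz.
4 Hz ≤ fs/2 = 14 Hz, appears at 4 Hz.
108 Hz mod fs = 24 Hz.
24 Hz > fs/2 = 14 Hz, folds to fs − 24 Hz = 4 Hz.
68 Hz mod fs = 12 Hz.
12 Hz ≤ fs/2 = 14 Hz, appears at 12 Hz.
26 Hz > fs/2 = 14 Hz, folds to fs − 26 Hz = 2 Hz.
Distinct values: {2 Hz, 4 Hz, 12 Hz}.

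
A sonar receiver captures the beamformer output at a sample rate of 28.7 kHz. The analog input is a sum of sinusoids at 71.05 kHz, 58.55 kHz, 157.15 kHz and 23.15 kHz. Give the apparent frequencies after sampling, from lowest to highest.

fs/2 = 14.35 kHz.
71.05 kHz mod fs = 13.65 kHz.
13.65 kHz ≤ fs/2 = 14.35 kHz, appears at 13.65 kHz.
58.55 kHz mod fs = 1.15 kHz.
1.15 kHz ≤ fs/2 = 14.35 kHz, appears at 1.15 kHz.
157.15 kHz mod fs = 13.65 kHz.
13.65 kHz ≤ fs/2 = 14.35 kHz, appears at 13.65 kHz.
23.15 kHz > fs/2 = 14.35 kHz, folds to fs − 23.15 kHz = 5.55 kHz.
Distinct values: {1.15 kHz, 5.55 kHz, 13.65 kHz}.

1.15 kHz, 5.55 kHz, 13.65 kHz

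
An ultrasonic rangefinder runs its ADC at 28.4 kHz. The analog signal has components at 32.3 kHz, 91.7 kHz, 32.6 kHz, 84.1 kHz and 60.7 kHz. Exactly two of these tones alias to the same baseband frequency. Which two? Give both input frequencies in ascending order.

fs/2 = 14.2 kHz.
32.3 kHz mod fs = 3.9 kHz.
3.9 kHz ≤ fs/2 = 14.2 kHz, appears at 3.9 kHz.
91.7 kHz mod fs = 6.5 kHz.
6.5 kHz ≤ fs/2 = 14.2 kHz, appears at 6.5 kHz.
32.6 kHz mod fs = 4.2 kHz.
4.2 kHz ≤ fs/2 = 14.2 kHz, appears at 4.2 kHz.
84.1 kHz mod fs = 27.3 kHz.
27.3 kHz > fs/2 = 14.2 kHz, folds to fs − 27.3 kHz = 1.1 kHz.
60.7 kHz mod fs = 3.9 kHz.
3.9 kHz ≤ fs/2 = 14.2 kHz, appears at 3.9 kHz.
32.3 kHz and 60.7 kHz both map to 3.9 kHz.

32.3 kHz, 60.7 kHz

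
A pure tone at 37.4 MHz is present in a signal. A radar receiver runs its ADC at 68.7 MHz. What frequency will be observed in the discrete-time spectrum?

37.4 MHz > fs/2 = 34.35 MHz, folds to fs − 37.4 MHz = 31.3 MHz.

31.3 MHz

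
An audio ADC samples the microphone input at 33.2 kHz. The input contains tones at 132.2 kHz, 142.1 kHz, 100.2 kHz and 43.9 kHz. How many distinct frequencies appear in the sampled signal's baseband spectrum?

fs/2 = 16.6 kHz.
132.2 kHz mod fs = 32.6 kHz.
32.6 kHz > fs/2 = 16.6 kHz, folds to fs − 32.6 kHz = 0.6 kHz.
142.1 kHz mod fs = 9.3 kHz.
9.3 kHz ≤ fs/2 = 16.6 kHz, appears at 9.3 kHz.
100.2 kHz mod fs = 0.6 kHz.
0.6 kHz ≤ fs/2 = 16.6 kHz, appears at 0.6 kHz.
43.9 kHz mod fs = 10.7 kHz.
10.7 kHz ≤ fs/2 = 16.6 kHz, appears at 10.7 kHz.
Distinct values: {0.6 kHz, 9.3 kHz, 10.7 kHz} → 3.

3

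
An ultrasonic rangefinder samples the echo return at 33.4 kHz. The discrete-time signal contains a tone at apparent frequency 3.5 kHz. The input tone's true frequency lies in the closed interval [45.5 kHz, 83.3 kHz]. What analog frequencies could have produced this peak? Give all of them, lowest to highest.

Frequencies that alias to 3.5 kHz are k·fs ± 3.5 kHz for integer k ≥ 0.
k=0: 3.5 kHz.
k=1: 29.9 kHz, 36.9 kHz.
k=2: 63.3 kHz, 70.3 kHz.
k=3: 96.7 kHz, 103.7 kHz.
Within [45.5 kHz, 83.3 kHz]: 63.3 kHz, 70.3 kHz.

63.3 kHz, 70.3 kHz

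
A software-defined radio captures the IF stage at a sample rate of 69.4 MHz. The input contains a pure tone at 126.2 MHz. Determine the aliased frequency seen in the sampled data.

12.6 MHz

126.2 MHz mod fs = 56.8 MHz.
56.8 MHz > fs/2 = 34.7 MHz, folds to fs − 56.8 MHz = 12.6 MHz.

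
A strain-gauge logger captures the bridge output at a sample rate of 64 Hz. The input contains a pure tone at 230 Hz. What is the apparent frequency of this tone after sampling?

26 Hz

230 Hz mod fs = 38 Hz.
38 Hz > fs/2 = 32 Hz, folds to fs − 38 Hz = 26 Hz.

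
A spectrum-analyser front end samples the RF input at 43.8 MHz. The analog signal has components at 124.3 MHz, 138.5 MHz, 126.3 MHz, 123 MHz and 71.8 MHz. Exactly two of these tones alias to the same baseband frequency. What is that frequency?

fs/2 = 21.9 MHz.
124.3 MHz mod fs = 36.7 MHz.
36.7 MHz > fs/2 = 21.9 MHz, folds to fs − 36.7 MHz = 7.1 MHz.
138.5 MHz mod fs = 7.1 MHz.
7.1 MHz ≤ fs/2 = 21.9 MHz, appears at 7.1 MHz.
126.3 MHz mod fs = 38.7 MHz.
38.7 MHz > fs/2 = 21.9 MHz, folds to fs − 38.7 MHz = 5.1 MHz.
123 MHz mod fs = 35.4 MHz.
35.4 MHz > fs/2 = 21.9 MHz, folds to fs − 35.4 MHz = 8.4 MHz.
71.8 MHz mod fs = 28 MHz.
28 MHz > fs/2 = 21.9 MHz, folds to fs − 28 MHz = 15.8 MHz.
124.3 MHz and 138.5 MHz both map to 7.1 MHz.

7.1 MHz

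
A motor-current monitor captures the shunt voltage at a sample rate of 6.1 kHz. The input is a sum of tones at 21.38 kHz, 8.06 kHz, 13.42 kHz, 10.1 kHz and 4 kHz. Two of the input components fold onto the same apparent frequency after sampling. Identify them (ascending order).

fs/2 = 3.05 kHz.
21.38 kHz mod fs = 3.08 kHz.
3.08 kHz > fs/2 = 3.05 kHz, folds to fs − 3.08 kHz = 3.02 kHz.
8.06 kHz mod fs = 1.96 kHz.
1.96 kHz ≤ fs/2 = 3.05 kHz, appears at 1.96 kHz.
13.42 kHz mod fs = 1.22 kHz.
1.22 kHz ≤ fs/2 = 3.05 kHz, appears at 1.22 kHz.
10.1 kHz mod fs = 4 kHz.
4 kHz > fs/2 = 3.05 kHz, folds to fs − 4 kHz = 2.1 kHz.
4 kHz > fs/2 = 3.05 kHz, folds to fs − 4 kHz = 2.1 kHz.
4 kHz and 10.1 kHz both map to 2.1 kHz.

4 kHz, 10.1 kHz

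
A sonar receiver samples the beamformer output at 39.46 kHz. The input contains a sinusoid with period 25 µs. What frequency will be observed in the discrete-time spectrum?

T = 25 µs → f = 1/T = 40 kHz.
40 kHz mod fs = 0.54 kHz.
0.54 kHz ≤ fs/2 = 19.73 kHz, appears at 0.54 kHz.

0.54 kHz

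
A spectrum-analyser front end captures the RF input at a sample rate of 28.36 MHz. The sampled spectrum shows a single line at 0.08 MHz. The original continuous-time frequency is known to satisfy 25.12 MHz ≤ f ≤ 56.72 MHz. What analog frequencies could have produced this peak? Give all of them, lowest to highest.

28.28 MHz, 28.44 MHz, 56.64 MHz

Frequencies that alias to 0.08 MHz are k·fs ± 0.08 MHz for integer k ≥ 0.
k=0: 0.08 MHz.
k=1: 28.28 MHz, 28.44 MHz.
k=2: 56.64 MHz, 56.8 MHz.
k=3: 85 MHz, 85.16 MHz.
Within [25.12 MHz, 56.72 MHz]: 28.28 MHz, 28.44 MHz, 56.64 MHz.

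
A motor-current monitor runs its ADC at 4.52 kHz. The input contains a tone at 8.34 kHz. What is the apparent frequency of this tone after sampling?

0.7 kHz

8.34 kHz mod fs = 3.82 kHz.
3.82 kHz > fs/2 = 2.26 kHz, folds to fs − 3.82 kHz = 0.7 kHz.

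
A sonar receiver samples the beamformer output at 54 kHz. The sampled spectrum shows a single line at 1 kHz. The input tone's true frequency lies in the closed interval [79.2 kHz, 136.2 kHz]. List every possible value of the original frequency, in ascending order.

Frequencies that alias to 1 kHz are k·fs ± 1 kHz for integer k ≥ 0.
k=0: 1 kHz.
k=1: 53 kHz, 55 kHz.
k=2: 107 kHz, 109 kHz.
k=3: 161 kHz, 163 kHz.
Within [79.2 kHz, 136.2 kHz]: 107 kHz, 109 kHz.

107 kHz, 109 kHz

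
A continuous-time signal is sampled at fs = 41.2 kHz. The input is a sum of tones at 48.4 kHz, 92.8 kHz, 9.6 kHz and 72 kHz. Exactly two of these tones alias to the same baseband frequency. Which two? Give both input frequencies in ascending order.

fs/2 = 20.6 kHz.
48.4 kHz mod fs = 7.2 kHz.
7.2 kHz ≤ fs/2 = 20.6 kHz, appears at 7.2 kHz.
92.8 kHz mod fs = 10.4 kHz.
10.4 kHz ≤ fs/2 = 20.6 kHz, appears at 10.4 kHz.
9.6 kHz ≤ fs/2 = 20.6 kHz, passes unchanged.
72 kHz mod fs = 30.8 kHz.
30.8 kHz > fs/2 = 20.6 kHz, folds to fs − 30.8 kHz = 10.4 kHz.
72 kHz and 92.8 kHz both map to 10.4 kHz.

72 kHz, 92.8 kHz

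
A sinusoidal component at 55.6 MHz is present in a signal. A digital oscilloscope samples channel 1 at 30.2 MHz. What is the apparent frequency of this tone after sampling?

4.8 MHz

55.6 MHz mod fs = 25.4 MHz.
25.4 MHz > fs/2 = 15.1 MHz, folds to fs − 25.4 MHz = 4.8 MHz.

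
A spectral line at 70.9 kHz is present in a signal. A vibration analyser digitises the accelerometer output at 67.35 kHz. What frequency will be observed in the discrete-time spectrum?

70.9 kHz mod fs = 3.55 kHz.
3.55 kHz ≤ fs/2 = 33.675 kHz, appears at 3.55 kHz.

3.55 kHz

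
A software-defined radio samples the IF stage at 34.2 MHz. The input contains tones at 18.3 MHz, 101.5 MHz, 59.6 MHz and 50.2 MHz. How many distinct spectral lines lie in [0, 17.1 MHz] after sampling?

fs/2 = 17.1 MHz.
18.3 MHz > fs/2 = 17.1 MHz, folds to fs − 18.3 MHz = 15.9 MHz.
101.5 MHz mod fs = 33.1 MHz.
33.1 MHz > fs/2 = 17.1 MHz, folds to fs − 33.1 MHz = 1.1 MHz.
59.6 MHz mod fs = 25.4 MHz.
25.4 MHz > fs/2 = 17.1 MHz, folds to fs − 25.4 MHz = 8.8 MHz.
50.2 MHz mod fs = 16 MHz.
16 MHz ≤ fs/2 = 17.1 MHz, appears at 16 MHz.
Distinct values: {1.1 MHz, 8.8 MHz, 15.9 MHz, 16 MHz} → 4.

4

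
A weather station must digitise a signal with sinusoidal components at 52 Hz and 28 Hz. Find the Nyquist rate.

Highest-frequency component: 52 Hz.
Nyquist rate = 2 × 52 Hz = 104 Hz.

104 Hz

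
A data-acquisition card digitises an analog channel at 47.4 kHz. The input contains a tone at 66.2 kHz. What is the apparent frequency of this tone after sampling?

18.8 kHz

66.2 kHz mod fs = 18.8 kHz.
18.8 kHz ≤ fs/2 = 23.7 kHz, appears at 18.8 kHz.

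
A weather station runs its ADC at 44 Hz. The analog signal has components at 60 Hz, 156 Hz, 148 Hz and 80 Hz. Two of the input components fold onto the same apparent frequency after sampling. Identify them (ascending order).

60 Hz, 148 Hz

fs/2 = 22 Hz.
60 Hz mod fs = 16 Hz.
16 Hz ≤ fs/2 = 22 Hz, appears at 16 Hz.
156 Hz mod fs = 24 Hz.
24 Hz > fs/2 = 22 Hz, folds to fs − 24 Hz = 20 Hz.
148 Hz mod fs = 16 Hz.
16 Hz ≤ fs/2 = 22 Hz, appears at 16 Hz.
80 Hz mod fs = 36 Hz.
36 Hz > fs/2 = 22 Hz, folds to fs − 36 Hz = 8 Hz.
60 Hz and 148 Hz both map to 16 Hz.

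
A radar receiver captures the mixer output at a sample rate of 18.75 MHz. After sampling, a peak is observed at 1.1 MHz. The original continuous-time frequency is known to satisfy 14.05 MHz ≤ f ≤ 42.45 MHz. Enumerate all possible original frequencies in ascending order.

Frequencies that alias to 1.1 MHz are k·fs ± 1.1 MHz for integer k ≥ 0.
k=0: 1.1 MHz.
k=1: 17.65 MHz, 19.85 MHz.
k=2: 36.4 MHz, 38.6 MHz.
k=3: 55.15 MHz, 57.35 MHz.
Within [14.05 MHz, 42.45 MHz]: 17.65 MHz, 19.85 MHz, 36.4 MHz, 38.6 MHz.

17.65 MHz, 19.85 MHz, 36.4 MHz, 38.6 MHz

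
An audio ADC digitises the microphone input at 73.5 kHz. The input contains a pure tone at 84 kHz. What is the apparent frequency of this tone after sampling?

10.5 kHz

84 kHz mod fs = 10.5 kHz.
10.5 kHz ≤ fs/2 = 36.75 kHz, appears at 10.5 kHz.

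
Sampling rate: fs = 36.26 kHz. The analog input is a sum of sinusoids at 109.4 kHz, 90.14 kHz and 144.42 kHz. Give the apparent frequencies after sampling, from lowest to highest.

0.62 kHz, 17.62 kHz

fs/2 = 18.13 kHz.
109.4 kHz mod fs = 0.62 kHz.
0.62 kHz ≤ fs/2 = 18.13 kHz, appears at 0.62 kHz.
90.14 kHz mod fs = 17.62 kHz.
17.62 kHz ≤ fs/2 = 18.13 kHz, appears at 17.62 kHz.
144.42 kHz mod fs = 35.64 kHz.
35.64 kHz > fs/2 = 18.13 kHz, folds to fs − 35.64 kHz = 0.62 kHz.
Distinct values: {0.62 kHz, 17.62 kHz}.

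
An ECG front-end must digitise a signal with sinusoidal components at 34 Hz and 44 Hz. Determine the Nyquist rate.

88 Hz

Highest-frequency component: 44 Hz.
Nyquist rate = 2 × 44 Hz = 88 Hz.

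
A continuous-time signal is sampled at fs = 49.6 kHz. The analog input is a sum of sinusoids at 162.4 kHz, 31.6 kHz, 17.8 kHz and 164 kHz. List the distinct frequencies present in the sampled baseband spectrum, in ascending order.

fs/2 = 24.8 kHz.
162.4 kHz mod fs = 13.6 kHz.
13.6 kHz ≤ fs/2 = 24.8 kHz, appears at 13.6 kHz.
31.6 kHz > fs/2 = 24.8 kHz, folds to fs − 31.6 kHz = 18 kHz.
17.8 kHz ≤ fs/2 = 24.8 kHz, passes unchanged.
164 kHz mod fs = 15.2 kHz.
15.2 kHz ≤ fs/2 = 24.8 kHz, appears at 15.2 kHz.
Distinct values: {13.6 kHz, 15.2 kHz, 17.8 kHz, 18 kHz}.

13.6 kHz, 15.2 kHz, 17.8 kHz, 18 kHz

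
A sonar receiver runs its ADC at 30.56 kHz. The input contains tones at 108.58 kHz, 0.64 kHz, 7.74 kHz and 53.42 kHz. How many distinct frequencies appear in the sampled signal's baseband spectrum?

4

fs/2 = 15.28 kHz.
108.58 kHz mod fs = 16.9 kHz.
16.9 kHz > fs/2 = 15.28 kHz, folds to fs − 16.9 kHz = 13.66 kHz.
0.64 kHz ≤ fs/2 = 15.28 kHz, passes unchanged.
7.74 kHz ≤ fs/2 = 15.28 kHz, passes unchanged.
53.42 kHz mod fs = 22.86 kHz.
22.86 kHz > fs/2 = 15.28 kHz, folds to fs − 22.86 kHz = 7.7 kHz.
Distinct values: {0.64 kHz, 7.7 kHz, 7.74 kHz, 13.66 kHz} → 4.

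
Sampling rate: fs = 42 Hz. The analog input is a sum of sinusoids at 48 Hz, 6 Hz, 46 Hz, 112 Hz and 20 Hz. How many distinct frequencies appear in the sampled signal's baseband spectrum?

fs/2 = 21 Hz.
48 Hz mod fs = 6 Hz.
6 Hz ≤ fs/2 = 21 Hz, appears at 6 Hz.
6 Hz ≤ fs/2 = 21 Hz, passes unchanged.
46 Hz mod fs = 4 Hz.
4 Hz ≤ fs/2 = 21 Hz, appears at 4 Hz.
112 Hz mod fs = 28 Hz.
28 Hz > fs/2 = 21 Hz, folds to fs − 28 Hz = 14 Hz.
20 Hz ≤ fs/2 = 21 Hz, passes unchanged.
Distinct values: {4 Hz, 6 Hz, 14 Hz, 20 Hz} → 4.

4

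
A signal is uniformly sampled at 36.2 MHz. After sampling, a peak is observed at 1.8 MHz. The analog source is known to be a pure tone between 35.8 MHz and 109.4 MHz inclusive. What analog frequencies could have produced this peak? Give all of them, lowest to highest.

Frequencies that alias to 1.8 MHz are k·fs ± 1.8 MHz for integer k ≥ 0.
k=0: 1.8 MHz.
k=1: 34.4 MHz, 38 MHz.
k=2: 70.6 MHz, 74.2 MHz.
k=3: 106.8 MHz, 110.4 MHz.
k=4: 143 MHz, 146.6 MHz.
Within [35.8 MHz, 109.4 MHz]: 38 MHz, 70.6 MHz, 74.2 MHz, 106.8 MHz.

38 MHz, 70.6 MHz, 74.2 MHz, 106.8 MHz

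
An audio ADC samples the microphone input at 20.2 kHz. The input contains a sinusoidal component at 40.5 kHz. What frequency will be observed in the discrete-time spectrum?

40.5 kHz mod fs = 0.1 kHz.
0.1 kHz ≤ fs/2 = 10.1 kHz, appears at 0.1 kHz.

0.1 kHz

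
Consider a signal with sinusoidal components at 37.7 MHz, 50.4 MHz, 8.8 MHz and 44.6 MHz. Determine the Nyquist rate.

100.8 MHz

Highest-frequency component: 50.4 MHz.
Nyquist rate = 2 × 50.4 MHz = 100.8 MHz.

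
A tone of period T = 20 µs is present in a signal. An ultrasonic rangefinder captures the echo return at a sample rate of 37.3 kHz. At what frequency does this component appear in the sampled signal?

T = 20 µs → f = 1/T = 50 kHz.
50 kHz mod fs = 12.7 kHz.
12.7 kHz ≤ fs/2 = 18.65 kHz, appears at 12.7 kHz.

12.7 kHz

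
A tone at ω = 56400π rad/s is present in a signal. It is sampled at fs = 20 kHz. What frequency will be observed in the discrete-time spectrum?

8.2 kHz

ω = 56400π rad/s → f = ω/(2π) = 28200 Hz = 28.2 kHz.
28.2 kHz mod fs = 8.2 kHz.
8.2 kHz ≤ fs/2 = 10 kHz, appears at 8.2 kHz.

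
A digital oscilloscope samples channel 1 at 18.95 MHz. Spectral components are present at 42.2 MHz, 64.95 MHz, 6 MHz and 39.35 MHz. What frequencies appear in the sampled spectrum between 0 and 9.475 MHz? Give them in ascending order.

fs/2 = 9.475 MHz.
42.2 MHz mod fs = 4.3 MHz.
4.3 MHz ≤ fs/2 = 9.475 MHz, appears at 4.3 MHz.
64.95 MHz mod fs = 8.1 MHz.
8.1 MHz ≤ fs/2 = 9.475 MHz, appears at 8.1 MHz.
6 MHz ≤ fs/2 = 9.475 MHz, passes unchanged.
39.35 MHz mod fs = 1.45 MHz.
1.45 MHz ≤ fs/2 = 9.475 MHz, appears at 1.45 MHz.
Distinct values: {1.45 MHz, 4.3 MHz, 6 MHz, 8.1 MHz}.

1.45 MHz, 4.3 MHz, 6 MHz, 8.1 MHz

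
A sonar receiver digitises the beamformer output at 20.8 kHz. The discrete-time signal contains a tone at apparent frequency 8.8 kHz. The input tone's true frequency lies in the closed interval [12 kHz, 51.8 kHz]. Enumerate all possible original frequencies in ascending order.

12 kHz, 29.6 kHz, 32.8 kHz, 50.4 kHz

Frequencies that alias to 8.8 kHz are k·fs ± 8.8 kHz for integer k ≥ 0.
k=0: 8.8 kHz.
k=1: 12 kHz, 29.6 kHz.
k=2: 32.8 kHz, 50.4 kHz.
k=3: 53.6 kHz, 71.2 kHz.
Within [12 kHz, 51.8 kHz]: 12 kHz, 29.6 kHz, 32.8 kHz, 50.4 kHz.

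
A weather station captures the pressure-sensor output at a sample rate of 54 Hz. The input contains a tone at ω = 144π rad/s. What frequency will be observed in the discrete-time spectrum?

ω = 144π rad/s → f = ω/(2π) = 72 Hz.
72 Hz mod fs = 18 Hz.
18 Hz ≤ fs/2 = 27 Hz, appears at 18 Hz.

18 Hz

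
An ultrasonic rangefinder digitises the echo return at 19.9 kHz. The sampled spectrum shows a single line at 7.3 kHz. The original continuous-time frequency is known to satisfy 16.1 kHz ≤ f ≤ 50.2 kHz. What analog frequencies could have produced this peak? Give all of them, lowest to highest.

Frequencies that alias to 7.3 kHz are k·fs ± 7.3 kHz for integer k ≥ 0.
k=0: 7.3 kHz.
k=1: 12.6 kHz, 27.2 kHz.
k=2: 32.5 kHz, 47.1 kHz.
k=3: 52.4 kHz, 67 kHz.
Within [16.1 kHz, 50.2 kHz]: 27.2 kHz, 32.5 kHz, 47.1 kHz.

27.2 kHz, 32.5 kHz, 47.1 kHz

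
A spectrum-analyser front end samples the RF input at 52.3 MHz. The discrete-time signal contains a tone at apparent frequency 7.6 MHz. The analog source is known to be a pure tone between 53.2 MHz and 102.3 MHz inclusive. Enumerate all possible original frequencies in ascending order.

59.9 MHz, 97 MHz

Frequencies that alias to 7.6 MHz are k·fs ± 7.6 MHz for integer k ≥ 0.
k=0: 7.6 MHz.
k=1: 44.7 MHz, 59.9 MHz.
k=2: 97 MHz, 112.2 MHz.
k=3: 149.3 MHz, 164.5 MHz.
Within [53.2 MHz, 102.3 MHz]: 59.9 MHz, 97 MHz.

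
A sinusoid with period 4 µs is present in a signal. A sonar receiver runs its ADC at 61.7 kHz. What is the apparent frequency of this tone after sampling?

3.2 kHz

T = 4 µs → f = 1/T = 250 kHz.
250 kHz mod fs = 3.2 kHz.
3.2 kHz ≤ fs/2 = 30.85 kHz, appears at 3.2 kHz.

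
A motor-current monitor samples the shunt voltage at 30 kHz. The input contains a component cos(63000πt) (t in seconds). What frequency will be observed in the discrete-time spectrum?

ω = 63000π rad/s → f = ω/(2π) = 31500 Hz = 31.5 kHz.
31.5 kHz mod fs = 1.5 kHz.
1.5 kHz ≤ fs/2 = 15 kHz, appears at 1.5 kHz.

1.5 kHz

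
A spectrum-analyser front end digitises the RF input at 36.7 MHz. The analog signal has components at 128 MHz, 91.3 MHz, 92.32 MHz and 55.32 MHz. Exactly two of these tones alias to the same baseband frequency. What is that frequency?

fs/2 = 18.35 MHz.
128 MHz mod fs = 17.9 MHz.
17.9 MHz ≤ fs/2 = 18.35 MHz, appears at 17.9 MHz.
91.3 MHz mod fs = 17.9 MHz.
17.9 MHz ≤ fs/2 = 18.35 MHz, appears at 17.9 MHz.
92.32 MHz mod fs = 18.92 MHz.
18.92 MHz > fs/2 = 18.35 MHz, folds to fs − 18.92 MHz = 17.78 MHz.
55.32 MHz mod fs = 18.62 MHz.
18.62 MHz > fs/2 = 18.35 MHz, folds to fs − 18.62 MHz = 18.08 MHz.
91.3 MHz and 128 MHz both map to 17.9 MHz.

17.9 MHz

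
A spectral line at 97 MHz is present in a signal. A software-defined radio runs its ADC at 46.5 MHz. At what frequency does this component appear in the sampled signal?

4 MHz

97 MHz mod fs = 4 MHz.
4 MHz ≤ fs/2 = 23.25 MHz, appears at 4 MHz.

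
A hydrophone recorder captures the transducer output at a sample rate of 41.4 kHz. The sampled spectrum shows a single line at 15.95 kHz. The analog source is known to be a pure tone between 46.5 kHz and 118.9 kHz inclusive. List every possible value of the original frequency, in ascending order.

Frequencies that alias to 15.95 kHz are k·fs ± 15.95 kHz for integer k ≥ 0.
k=0: 15.95 kHz.
k=1: 25.45 kHz, 57.35 kHz.
k=2: 66.85 kHz, 98.75 kHz.
k=3: 108.25 kHz, 140.15 kHz.
k=4: 149.65 kHz, 181.55 kHz.
Within [46.5 kHz, 118.9 kHz]: 57.35 kHz, 66.85 kHz, 98.75 kHz, 108.25 kHz.

57.35 kHz, 66.85 kHz, 98.75 kHz, 108.25 kHz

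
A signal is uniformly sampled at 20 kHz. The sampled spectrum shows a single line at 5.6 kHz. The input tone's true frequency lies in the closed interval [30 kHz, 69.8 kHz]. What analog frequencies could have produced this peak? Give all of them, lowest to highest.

34.4 kHz, 45.6 kHz, 54.4 kHz, 65.6 kHz

Frequencies that alias to 5.6 kHz are k·fs ± 5.6 kHz for integer k ≥ 0.
k=0: 5.6 kHz.
k=1: 14.4 kHz, 25.6 kHz.
k=2: 34.4 kHz, 45.6 kHz.
k=3: 54.4 kHz, 65.6 kHz.
k=4: 74.4 kHz, 85.6 kHz.
Within [30 kHz, 69.8 kHz]: 34.4 kHz, 45.6 kHz, 54.4 kHz, 65.6 kHz.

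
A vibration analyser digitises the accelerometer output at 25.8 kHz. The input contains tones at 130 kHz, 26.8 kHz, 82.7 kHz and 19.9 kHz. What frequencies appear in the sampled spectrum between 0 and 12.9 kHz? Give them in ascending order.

1 kHz, 5.3 kHz, 5.9 kHz

fs/2 = 12.9 kHz.
130 kHz mod fs = 1 kHz.
1 kHz ≤ fs/2 = 12.9 kHz, appears at 1 kHz.
26.8 kHz mod fs = 1 kHz.
1 kHz ≤ fs/2 = 12.9 kHz, appears at 1 kHz.
82.7 kHz mod fs = 5.3 kHz.
5.3 kHz ≤ fs/2 = 12.9 kHz, appears at 5.3 kHz.
19.9 kHz > fs/2 = 12.9 kHz, folds to fs − 19.9 kHz = 5.9 kHz.
Distinct values: {1 kHz, 5.3 kHz, 5.9 kHz}.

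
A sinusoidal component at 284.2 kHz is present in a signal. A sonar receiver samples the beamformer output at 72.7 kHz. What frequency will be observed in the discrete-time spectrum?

284.2 kHz mod fs = 66.1 kHz.
66.1 kHz > fs/2 = 36.35 kHz, folds to fs − 66.1 kHz = 6.6 kHz.

6.6 kHz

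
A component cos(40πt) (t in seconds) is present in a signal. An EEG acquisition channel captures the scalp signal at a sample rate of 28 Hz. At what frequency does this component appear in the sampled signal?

8 Hz

ω = 40π rad/s → f = ω/(2π) = 20 Hz.
20 Hz > fs/2 = 14 Hz, folds to fs − 20 Hz = 8 Hz.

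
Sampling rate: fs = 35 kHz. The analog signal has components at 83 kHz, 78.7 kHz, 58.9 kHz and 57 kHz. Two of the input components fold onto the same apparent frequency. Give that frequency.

13 kHz

fs/2 = 17.5 kHz.
83 kHz mod fs = 13 kHz.
13 kHz ≤ fs/2 = 17.5 kHz, appears at 13 kHz.
78.7 kHz mod fs = 8.7 kHz.
8.7 kHz ≤ fs/2 = 17.5 kHz, appears at 8.7 kHz.
58.9 kHz mod fs = 23.9 kHz.
23.9 kHz > fs/2 = 17.5 kHz, folds to fs − 23.9 kHz = 11.1 kHz.
57 kHz mod fs = 22 kHz.
22 kHz > fs/2 = 17.5 kHz, folds to fs − 22 kHz = 13 kHz.
57 kHz and 83 kHz both map to 13 kHz.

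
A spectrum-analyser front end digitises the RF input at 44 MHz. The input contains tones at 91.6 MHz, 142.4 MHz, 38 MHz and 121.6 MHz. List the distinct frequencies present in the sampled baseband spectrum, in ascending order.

fs/2 = 22 MHz.
91.6 MHz mod fs = 3.6 MHz.
3.6 MHz ≤ fs/2 = 22 MHz, appears at 3.6 MHz.
142.4 MHz mod fs = 10.4 MHz.
10.4 MHz ≤ fs/2 = 22 MHz, appears at 10.4 MHz.
38 MHz > fs/2 = 22 MHz, folds to fs − 38 MHz = 6 MHz.
121.6 MHz mod fs = 33.6 MHz.
33.6 MHz > fs/2 = 22 MHz, folds to fs − 33.6 MHz = 10.4 MHz.
Distinct values: {3.6 MHz, 6 MHz, 10.4 MHz}.

3.6 MHz, 6 MHz, 10.4 MHz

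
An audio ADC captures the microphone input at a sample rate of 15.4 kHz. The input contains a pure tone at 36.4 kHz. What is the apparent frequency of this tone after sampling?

5.6 kHz

36.4 kHz mod fs = 5.6 kHz.
5.6 kHz ≤ fs/2 = 7.7 kHz, appears at 5.6 kHz.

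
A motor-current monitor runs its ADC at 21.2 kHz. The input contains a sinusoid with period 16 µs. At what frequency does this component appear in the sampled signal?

1.1 kHz

T = 16 µs → f = 1/T = 62.5 kHz.
62.5 kHz mod fs = 20.1 kHz.
20.1 kHz > fs/2 = 10.6 kHz, folds to fs − 20.1 kHz = 1.1 kHz.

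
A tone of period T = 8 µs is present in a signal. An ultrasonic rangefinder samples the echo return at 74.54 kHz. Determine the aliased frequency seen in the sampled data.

24.08 kHz

T = 8 µs → f = 1/T = 125 kHz.
125 kHz mod fs = 50.46 kHz.
50.46 kHz > fs/2 = 37.27 kHz, folds to fs − 50.46 kHz = 24.08 kHz.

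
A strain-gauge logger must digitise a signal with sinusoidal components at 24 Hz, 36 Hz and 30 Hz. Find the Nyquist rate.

72 Hz

Highest-frequency component: 36 Hz.
Nyquist rate = 2 × 36 Hz = 72 Hz.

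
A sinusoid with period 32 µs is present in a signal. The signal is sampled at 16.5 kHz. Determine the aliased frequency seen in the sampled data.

T = 32 µs → f = 1/T = 31.25 kHz.
31.25 kHz mod fs = 14.75 kHz.
14.75 kHz > fs/2 = 8.25 kHz, folds to fs − 14.75 kHz = 1.75 kHz.

1.75 kHz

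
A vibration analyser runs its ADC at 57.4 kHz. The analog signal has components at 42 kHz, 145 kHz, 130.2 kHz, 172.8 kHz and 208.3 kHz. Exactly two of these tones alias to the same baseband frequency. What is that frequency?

fs/2 = 28.7 kHz.
42 kHz > fs/2 = 28.7 kHz, folds to fs − 42 kHz = 15.4 kHz.
145 kHz mod fs = 30.2 kHz.
30.2 kHz > fs/2 = 28.7 kHz, folds to fs − 30.2 kHz = 27.2 kHz.
130.2 kHz mod fs = 15.4 kHz.
15.4 kHz ≤ fs/2 = 28.7 kHz, appears at 15.4 kHz.
172.8 kHz mod fs = 0.6 kHz.
0.6 kHz ≤ fs/2 = 28.7 kHz, appears at 0.6 kHz.
208.3 kHz mod fs = 36.1 kHz.
36.1 kHz > fs/2 = 28.7 kHz, folds to fs − 36.1 kHz = 21.3 kHz.
42 kHz and 130.2 kHz both map to 15.4 kHz.

15.4 kHz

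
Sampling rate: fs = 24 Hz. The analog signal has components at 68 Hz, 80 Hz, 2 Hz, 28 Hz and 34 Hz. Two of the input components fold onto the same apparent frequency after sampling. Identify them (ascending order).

28 Hz, 68 Hz

fs/2 = 12 Hz.
68 Hz mod fs = 20 Hz.
20 Hz > fs/2 = 12 Hz, folds to fs − 20 Hz = 4 Hz.
80 Hz mod fs = 8 Hz.
8 Hz ≤ fs/2 = 12 Hz, appears at 8 Hz.
2 Hz ≤ fs/2 = 12 Hz, passes unchanged.
28 Hz mod fs = 4 Hz.
4 Hz ≤ fs/2 = 12 Hz, appears at 4 Hz.
34 Hz mod fs = 10 Hz.
10 Hz ≤ fs/2 = 12 Hz, appears at 10 Hz.
28 Hz and 68 Hz both map to 4 Hz.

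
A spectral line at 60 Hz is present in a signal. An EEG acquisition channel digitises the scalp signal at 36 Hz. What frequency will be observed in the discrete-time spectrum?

60 Hz mod fs = 24 Hz.
24 Hz > fs/2 = 18 Hz, folds to fs − 24 Hz = 12 Hz.

12 Hz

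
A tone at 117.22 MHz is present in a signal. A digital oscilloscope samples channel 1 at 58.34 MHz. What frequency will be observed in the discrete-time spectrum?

117.22 MHz mod fs = 0.54 MHz.
0.54 MHz ≤ fs/2 = 29.17 MHz, appears at 0.54 MHz.

0.54 MHz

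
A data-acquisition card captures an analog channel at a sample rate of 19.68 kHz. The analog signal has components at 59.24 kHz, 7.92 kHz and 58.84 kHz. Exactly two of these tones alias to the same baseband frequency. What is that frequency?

0.2 kHz

fs/2 = 9.84 kHz.
59.24 kHz mod fs = 0.2 kHz.
0.2 kHz ≤ fs/2 = 9.84 kHz, appears at 0.2 kHz.
7.92 kHz ≤ fs/2 = 9.84 kHz, passes unchanged.
58.84 kHz mod fs = 19.48 kHz.
19.48 kHz > fs/2 = 9.84 kHz, folds to fs − 19.48 kHz = 0.2 kHz.
58.84 kHz and 59.24 kHz both map to 0.2 kHz.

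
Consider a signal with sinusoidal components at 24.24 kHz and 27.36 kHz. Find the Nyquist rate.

54.72 kHz

Highest-frequency component: 27.36 kHz.
Nyquist rate = 2 × 27.36 kHz = 54.72 kHz.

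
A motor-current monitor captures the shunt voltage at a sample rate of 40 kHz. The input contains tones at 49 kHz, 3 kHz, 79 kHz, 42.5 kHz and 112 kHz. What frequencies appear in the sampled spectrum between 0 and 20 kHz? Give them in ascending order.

1 kHz, 2.5 kHz, 3 kHz, 8 kHz, 9 kHz

fs/2 = 20 kHz.
49 kHz mod fs = 9 kHz.
9 kHz ≤ fs/2 = 20 kHz, appears at 9 kHz.
3 kHz ≤ fs/2 = 20 kHz, passes unchanged.
79 kHz mod fs = 39 kHz.
39 kHz > fs/2 = 20 kHz, folds to fs − 39 kHz = 1 kHz.
42.5 kHz mod fs = 2.5 kHz.
2.5 kHz ≤ fs/2 = 20 kHz, appears at 2.5 kHz.
112 kHz mod fs = 32 kHz.
32 kHz > fs/2 = 20 kHz, folds to fs − 32 kHz = 8 kHz.
Distinct values: {1 kHz, 2.5 kHz, 3 kHz, 8 kHz, 9 kHz}.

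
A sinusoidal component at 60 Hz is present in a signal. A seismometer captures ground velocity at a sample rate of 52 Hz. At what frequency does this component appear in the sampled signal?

8 Hz

60 Hz mod fs = 8 Hz.
8 Hz ≤ fs/2 = 26 Hz, appears at 8 Hz.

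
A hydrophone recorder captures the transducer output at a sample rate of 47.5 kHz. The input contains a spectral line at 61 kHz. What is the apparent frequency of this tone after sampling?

13.5 kHz

61 kHz mod fs = 13.5 kHz.
13.5 kHz ≤ fs/2 = 23.75 kHz, appears at 13.5 kHz.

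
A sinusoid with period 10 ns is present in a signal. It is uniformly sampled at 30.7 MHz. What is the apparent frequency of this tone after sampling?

T = 10 ns → f = 1/T = 100 MHz.
100 MHz mod fs = 7.9 MHz.
7.9 MHz ≤ fs/2 = 15.35 MHz, appears at 7.9 MHz.

7.9 MHz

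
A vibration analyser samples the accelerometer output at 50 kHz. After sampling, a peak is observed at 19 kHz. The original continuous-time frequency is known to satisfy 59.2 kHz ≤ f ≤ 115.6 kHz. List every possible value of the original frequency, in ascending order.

69 kHz, 81 kHz

Frequencies that alias to 19 kHz are k·fs ± 19 kHz for integer k ≥ 0.
k=0: 19 kHz.
k=1: 31 kHz, 69 kHz.
k=2: 81 kHz, 119 kHz.
k=3: 131 kHz, 169 kHz.
Within [59.2 kHz, 115.6 kHz]: 69 kHz, 81 kHz.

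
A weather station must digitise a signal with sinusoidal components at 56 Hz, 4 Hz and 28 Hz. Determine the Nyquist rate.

Highest-frequency component: 56 Hz.
Nyquist rate = 2 × 56 Hz = 112 Hz.

112 Hz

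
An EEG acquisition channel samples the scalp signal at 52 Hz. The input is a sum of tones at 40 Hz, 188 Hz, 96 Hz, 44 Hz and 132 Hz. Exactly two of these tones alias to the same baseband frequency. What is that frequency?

8 Hz

fs/2 = 26 Hz.
40 Hz > fs/2 = 26 Hz, folds to fs − 40 Hz = 12 Hz.
188 Hz mod fs = 32 Hz.
32 Hz > fs/2 = 26 Hz, folds to fs − 32 Hz = 20 Hz.
96 Hz mod fs = 44 Hz.
44 Hz > fs/2 = 26 Hz, folds to fs − 44 Hz = 8 Hz.
44 Hz > fs/2 = 26 Hz, folds to fs − 44 Hz = 8 Hz.
132 Hz mod fs = 28 Hz.
28 Hz > fs/2 = 26 Hz, folds to fs − 28 Hz = 24 Hz.
44 Hz and 96 Hz both map to 8 Hz.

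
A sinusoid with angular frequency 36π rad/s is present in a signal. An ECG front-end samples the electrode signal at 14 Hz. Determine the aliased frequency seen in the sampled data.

4 Hz

ω = 36π rad/s → f = ω/(2π) = 18 Hz.
18 Hz mod fs = 4 Hz.
4 Hz ≤ fs/2 = 7 Hz, appears at 4 Hz.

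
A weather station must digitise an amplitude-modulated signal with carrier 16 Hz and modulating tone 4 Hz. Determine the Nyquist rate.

AM sidebands sit at fc ± fm = 12 Hz and 20 Hz.
Highest-frequency component: 20 Hz.
Nyquist rate = 2 × 20 Hz = 40 Hz.

40 Hz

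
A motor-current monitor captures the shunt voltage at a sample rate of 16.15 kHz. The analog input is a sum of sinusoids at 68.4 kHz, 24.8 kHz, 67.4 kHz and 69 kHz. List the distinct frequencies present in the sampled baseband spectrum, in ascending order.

fs/2 = 8.075 kHz.
68.4 kHz mod fs = 3.8 kHz.
3.8 kHz ≤ fs/2 = 8.075 kHz, appears at 3.8 kHz.
24.8 kHz mod fs = 8.65 kHz.
8.65 kHz > fs/2 = 8.075 kHz, folds to fs − 8.65 kHz = 7.5 kHz.
67.4 kHz mod fs = 2.8 kHz.
2.8 kHz ≤ fs/2 = 8.075 kHz, appears at 2.8 kHz.
69 kHz mod fs = 4.4 kHz.
4.4 kHz ≤ fs/2 = 8.075 kHz, appears at 4.4 kHz.
Distinct values: {2.8 kHz, 3.8 kHz, 4.4 kHz, 7.5 kHz}.

2.8 kHz, 3.8 kHz, 4.4 kHz, 7.5 kHz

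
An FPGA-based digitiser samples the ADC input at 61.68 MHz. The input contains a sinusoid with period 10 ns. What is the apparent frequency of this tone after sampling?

23.36 MHz

T = 10 ns → f = 1/T = 100 MHz.
100 MHz mod fs = 38.32 MHz.
38.32 MHz > fs/2 = 30.84 MHz, folds to fs − 38.32 MHz = 23.36 MHz.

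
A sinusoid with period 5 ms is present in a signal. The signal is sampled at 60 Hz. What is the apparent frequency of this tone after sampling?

20 Hz

T = 5 ms → f = 1/T = 200 Hz.
200 Hz mod fs = 20 Hz.
20 Hz ≤ fs/2 = 30 Hz, appears at 20 Hz.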